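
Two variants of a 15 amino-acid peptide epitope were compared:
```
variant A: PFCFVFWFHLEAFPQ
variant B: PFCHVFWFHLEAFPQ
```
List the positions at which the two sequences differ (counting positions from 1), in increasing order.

4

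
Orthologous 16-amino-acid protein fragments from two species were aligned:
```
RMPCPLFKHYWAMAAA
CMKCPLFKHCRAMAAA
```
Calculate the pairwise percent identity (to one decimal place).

Mismatches at positions 1, 3, 10, 11 (1-based): 4 of 16.
Identical positions: 12/16 = 75% → 75.0%.

75.0%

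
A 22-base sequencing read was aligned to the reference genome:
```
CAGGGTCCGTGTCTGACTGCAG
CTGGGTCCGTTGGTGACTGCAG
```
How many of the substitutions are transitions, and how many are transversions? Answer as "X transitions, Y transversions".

Mismatches (1-based):
position 2: A→T (purine→pyrimidine, transversion)
position 11: G→T (purine→pyrimidine, transversion)
position 12: T→G (pyrimidine→purine, transversion)
position 13: C→G (pyrimidine→purine, transversion)

0 transitions, 4 transversions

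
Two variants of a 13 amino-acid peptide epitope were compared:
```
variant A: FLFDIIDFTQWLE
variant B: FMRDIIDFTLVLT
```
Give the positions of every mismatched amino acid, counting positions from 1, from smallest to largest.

2, 3, 10, 11, 13

Differences at position 2 (L→M), position 3 (F→R), position 10 (Q→L), position 11 (W→V), position 13 (E→T).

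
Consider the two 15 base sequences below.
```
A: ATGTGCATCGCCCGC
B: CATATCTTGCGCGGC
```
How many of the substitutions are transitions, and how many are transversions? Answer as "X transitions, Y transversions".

0 transitions, 10 transversions

Transitions (purine↔purine or pyrimidine↔pyrimidine): none.
Transversions (purine↔pyrimidine): 1 A→C, 2 T→A, 3 G→T, 4 T→A, 5 G→T, 7 A→T, 9 C→G, 10 G→C, 11 C→G, 13 C→G.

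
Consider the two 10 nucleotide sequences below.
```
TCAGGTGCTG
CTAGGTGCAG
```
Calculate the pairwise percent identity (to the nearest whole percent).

70%

Mismatches at positions 1, 2, 9 (1-based): 3 of 10.
Identical positions: 7/10 = 70% → 70%.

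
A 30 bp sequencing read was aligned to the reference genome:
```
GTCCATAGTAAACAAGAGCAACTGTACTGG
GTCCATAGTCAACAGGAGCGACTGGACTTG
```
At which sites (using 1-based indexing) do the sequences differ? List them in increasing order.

10, 15, 20, 25, 29

Differences at site 10 (A→C), site 15 (A→G), site 20 (A→G), site 25 (T→G), site 29 (G→T).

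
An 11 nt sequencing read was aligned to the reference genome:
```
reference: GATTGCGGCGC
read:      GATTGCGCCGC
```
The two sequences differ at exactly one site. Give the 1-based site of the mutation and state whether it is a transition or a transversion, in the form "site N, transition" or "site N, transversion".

site 8, transversion

Site 8 changes G→C. G is a purine and C is a pyrimidine, so this is a transversion.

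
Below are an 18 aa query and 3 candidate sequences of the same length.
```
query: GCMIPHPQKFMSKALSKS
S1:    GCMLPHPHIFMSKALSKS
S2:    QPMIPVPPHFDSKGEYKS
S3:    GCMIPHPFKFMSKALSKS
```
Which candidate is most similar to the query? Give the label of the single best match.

S1 differs at 3 positions; S2 differs at 9 positions; S3 differs at 1 position. The closest is S3.

S3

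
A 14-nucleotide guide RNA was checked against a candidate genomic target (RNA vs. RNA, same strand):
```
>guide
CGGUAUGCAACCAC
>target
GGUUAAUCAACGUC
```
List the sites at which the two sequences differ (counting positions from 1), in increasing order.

Differences at site 1 (C→G), site 3 (G→U), site 6 (U→A), site 7 (G→U), site 12 (C→G), site 13 (A→U).

1, 3, 6, 7, 12, 13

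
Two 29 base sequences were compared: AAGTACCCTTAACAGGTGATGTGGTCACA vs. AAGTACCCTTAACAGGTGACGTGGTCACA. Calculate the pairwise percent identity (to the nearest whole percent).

Mismatch at position 20 (1-based): 1 of 29.
Identical positions: 28/29 = 96.55% → 97%.

97%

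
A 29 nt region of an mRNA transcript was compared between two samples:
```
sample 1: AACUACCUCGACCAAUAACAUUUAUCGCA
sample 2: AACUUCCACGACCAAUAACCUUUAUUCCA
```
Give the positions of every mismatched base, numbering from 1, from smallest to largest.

Scanning 1-based: 5: A/U; 8: U/A; 20: A/C; 26: C/U; 27: G/C.

5, 8, 20, 26, 27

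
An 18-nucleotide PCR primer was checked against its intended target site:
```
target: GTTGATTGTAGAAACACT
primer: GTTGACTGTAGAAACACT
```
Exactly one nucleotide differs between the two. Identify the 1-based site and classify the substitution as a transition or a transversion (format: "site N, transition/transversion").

site 6, transition

The sequences differ only at site 6: T→C (pyrimidine→pyrimidine), a transition.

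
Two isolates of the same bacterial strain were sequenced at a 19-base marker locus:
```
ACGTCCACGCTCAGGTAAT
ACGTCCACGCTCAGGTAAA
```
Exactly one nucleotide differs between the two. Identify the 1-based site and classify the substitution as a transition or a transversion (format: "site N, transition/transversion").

Site 19 changes T→A. T is a pyrimidine and A is a purine, so this is a transversion.

site 19, transversion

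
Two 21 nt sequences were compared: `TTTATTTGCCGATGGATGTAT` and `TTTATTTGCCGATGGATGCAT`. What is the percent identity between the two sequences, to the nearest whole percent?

95%

1 position differs (19), so 20 of 21 match: 20/21 = 95.24%.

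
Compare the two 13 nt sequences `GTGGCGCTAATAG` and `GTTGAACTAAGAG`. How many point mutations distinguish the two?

Comparing position by position, 4 bases differ: 3 (G/T), 5 (C/A), 6 (G/A), 11 (T/G).

4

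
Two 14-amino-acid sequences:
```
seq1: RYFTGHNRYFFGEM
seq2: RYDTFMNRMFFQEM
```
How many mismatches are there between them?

5

The sequences differ at residues 3, 5, 6, 9, 12 (1-based) — 5 in total.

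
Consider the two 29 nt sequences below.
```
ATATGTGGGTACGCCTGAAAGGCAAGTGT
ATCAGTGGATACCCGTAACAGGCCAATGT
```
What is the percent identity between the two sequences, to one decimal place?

69.0%

Mismatches at positions 3, 4, 9, 13, 15, 17, 19, 24, 26 (1-based): 9 of 29.
Identical positions: 20/29 = 68.97% → 69.0%.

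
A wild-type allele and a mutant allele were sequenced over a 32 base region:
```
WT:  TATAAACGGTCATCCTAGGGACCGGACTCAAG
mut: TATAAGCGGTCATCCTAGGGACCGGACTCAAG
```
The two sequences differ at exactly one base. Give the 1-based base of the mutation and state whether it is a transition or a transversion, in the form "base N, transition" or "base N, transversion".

base 6, transition

The sequences differ only at base 6: A→G (purine→purine), a transition.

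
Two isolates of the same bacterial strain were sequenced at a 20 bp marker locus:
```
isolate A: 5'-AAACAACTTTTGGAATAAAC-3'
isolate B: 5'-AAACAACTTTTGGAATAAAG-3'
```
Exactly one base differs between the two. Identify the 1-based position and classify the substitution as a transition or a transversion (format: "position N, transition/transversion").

position 20, transversion

Position 20 changes C→G. C is a pyrimidine and G is a purine, so this is a transversion.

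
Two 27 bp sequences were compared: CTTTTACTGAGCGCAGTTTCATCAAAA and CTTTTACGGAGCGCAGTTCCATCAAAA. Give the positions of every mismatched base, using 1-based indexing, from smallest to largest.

8, 19

Differences at position 8 (T→G), position 19 (T→C).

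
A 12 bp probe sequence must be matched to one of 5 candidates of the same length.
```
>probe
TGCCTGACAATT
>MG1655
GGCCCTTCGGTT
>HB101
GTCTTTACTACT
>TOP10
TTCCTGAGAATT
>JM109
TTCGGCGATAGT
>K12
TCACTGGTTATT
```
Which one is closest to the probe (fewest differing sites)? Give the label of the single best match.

MG1655 differs at 6 sites; HB101 differs at 6 sites; TOP10 differs at 2 sites; JM109 differs at 8 sites; K12 differs at 5 sites. The closest is TOP10.

TOP10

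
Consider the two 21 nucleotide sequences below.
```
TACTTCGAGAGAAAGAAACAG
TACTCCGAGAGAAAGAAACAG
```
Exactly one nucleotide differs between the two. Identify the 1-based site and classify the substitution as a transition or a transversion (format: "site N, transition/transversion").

Site 5 changes T→C. T is a pyrimidine and C is a pyrimidine, so this is a transition.

site 5, transition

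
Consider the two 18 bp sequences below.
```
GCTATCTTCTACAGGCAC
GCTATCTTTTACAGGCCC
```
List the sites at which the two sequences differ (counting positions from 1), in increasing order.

9, 17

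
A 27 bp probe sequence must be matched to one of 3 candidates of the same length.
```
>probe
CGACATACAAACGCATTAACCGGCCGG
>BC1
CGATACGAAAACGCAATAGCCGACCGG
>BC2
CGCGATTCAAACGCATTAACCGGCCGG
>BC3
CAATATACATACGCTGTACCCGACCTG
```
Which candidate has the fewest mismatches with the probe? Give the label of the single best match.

BC2

Hamming distances to probe — BC1: 7; BC2: 3; BC3: 8.
Smallest is BC2 with 3 mismatches.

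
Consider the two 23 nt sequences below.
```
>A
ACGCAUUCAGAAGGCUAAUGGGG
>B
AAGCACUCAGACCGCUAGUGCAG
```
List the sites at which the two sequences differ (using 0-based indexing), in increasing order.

Scanning 0-based: 1: C/A; 5: U/C; 11: A/C; 12: G/C; 17: A/G; 20: G/C; 21: G/A.

1, 5, 11, 12, 17, 20, 21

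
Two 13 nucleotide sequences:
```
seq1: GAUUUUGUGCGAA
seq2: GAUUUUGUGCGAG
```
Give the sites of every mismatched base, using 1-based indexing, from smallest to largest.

13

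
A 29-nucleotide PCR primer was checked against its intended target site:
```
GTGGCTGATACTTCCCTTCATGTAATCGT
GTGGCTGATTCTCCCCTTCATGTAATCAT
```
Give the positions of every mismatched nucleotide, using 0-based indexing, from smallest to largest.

Differences at position 9 (A→T), position 12 (T→C), position 27 (G→A).

9, 12, 27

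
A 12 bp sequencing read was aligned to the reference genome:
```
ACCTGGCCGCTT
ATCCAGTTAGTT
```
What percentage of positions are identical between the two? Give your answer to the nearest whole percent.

42%

7 positions differ (2, 4, 5, 7, 8, 9, 10), so 5 of 12 match: 5/12 = 41.67%.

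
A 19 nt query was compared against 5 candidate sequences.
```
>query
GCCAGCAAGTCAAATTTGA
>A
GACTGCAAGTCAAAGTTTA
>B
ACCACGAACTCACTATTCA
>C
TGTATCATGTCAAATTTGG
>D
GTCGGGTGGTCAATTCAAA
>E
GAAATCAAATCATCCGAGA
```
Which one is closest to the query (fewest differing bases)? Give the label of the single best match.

A

Hamming distances to query — A: 4; B: 8; C: 6; D: 9; E: 9.
Smallest is A with 4 mismatches.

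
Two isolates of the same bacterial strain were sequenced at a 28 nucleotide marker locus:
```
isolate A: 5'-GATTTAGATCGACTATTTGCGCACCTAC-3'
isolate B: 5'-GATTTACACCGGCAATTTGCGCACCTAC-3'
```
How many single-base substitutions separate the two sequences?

Mismatches (1-based): site 7: G→C; site 9: T→C; site 12: A→G; site 14: T→A.

4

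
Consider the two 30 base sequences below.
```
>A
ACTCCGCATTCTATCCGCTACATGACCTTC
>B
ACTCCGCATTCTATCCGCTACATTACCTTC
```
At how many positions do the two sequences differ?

1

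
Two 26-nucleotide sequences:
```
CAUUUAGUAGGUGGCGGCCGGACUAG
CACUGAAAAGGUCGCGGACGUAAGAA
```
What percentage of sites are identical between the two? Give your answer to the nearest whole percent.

62%

10 positions differ (3, 5, 7, 8, 13, 18, 21, 23, 24, 26), so 16 of 26 match: 16/26 = 61.54%.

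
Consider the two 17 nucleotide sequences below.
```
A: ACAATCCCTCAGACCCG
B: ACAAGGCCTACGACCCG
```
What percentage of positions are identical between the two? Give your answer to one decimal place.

76.5%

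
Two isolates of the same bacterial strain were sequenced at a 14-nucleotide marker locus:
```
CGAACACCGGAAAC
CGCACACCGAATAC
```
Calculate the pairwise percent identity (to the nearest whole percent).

3 positions differ (3, 10, 12), so 11 of 14 match: 11/14 = 78.57%.

79%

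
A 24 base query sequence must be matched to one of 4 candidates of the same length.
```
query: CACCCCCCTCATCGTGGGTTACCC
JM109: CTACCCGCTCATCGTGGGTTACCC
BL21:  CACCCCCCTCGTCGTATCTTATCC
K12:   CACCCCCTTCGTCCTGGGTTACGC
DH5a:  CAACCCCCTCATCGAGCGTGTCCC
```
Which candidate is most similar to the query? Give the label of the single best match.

JM109

Hamming distances to query — JM109: 3; BL21: 5; K12: 4; DH5a: 5.
Smallest is JM109 with 3 mismatches.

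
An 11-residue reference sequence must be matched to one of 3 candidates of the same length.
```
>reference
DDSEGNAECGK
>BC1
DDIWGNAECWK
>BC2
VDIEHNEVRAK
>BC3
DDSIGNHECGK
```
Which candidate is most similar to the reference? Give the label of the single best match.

BC3

BC1 differs at 3 positions; BC2 differs at 7 positions; BC3 differs at 2 positions. The closest is BC3.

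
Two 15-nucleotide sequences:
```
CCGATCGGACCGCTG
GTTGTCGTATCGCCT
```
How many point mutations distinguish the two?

8

Comparing position by position, 8 positions differ: 1 (C/G), 2 (C/T), 3 (G/T), 4 (A/G), 8 (G/T), 10 (C/T), 14 (T/C), 15 (G/T).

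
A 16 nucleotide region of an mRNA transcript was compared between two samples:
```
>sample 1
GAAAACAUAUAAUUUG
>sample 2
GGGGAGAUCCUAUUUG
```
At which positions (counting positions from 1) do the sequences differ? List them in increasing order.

Scanning 1-based: 2: A/G; 3: A/G; 4: A/G; 6: C/G; 9: A/C; 10: U/C; 11: A/U.

2, 3, 4, 6, 9, 10, 11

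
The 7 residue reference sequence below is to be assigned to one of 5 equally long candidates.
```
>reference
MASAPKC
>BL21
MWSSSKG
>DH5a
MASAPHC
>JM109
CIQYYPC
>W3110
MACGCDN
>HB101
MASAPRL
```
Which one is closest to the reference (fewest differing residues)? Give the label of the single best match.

DH5a

Hamming distances to reference — BL21: 4; DH5a: 1; JM109: 6; W3110: 5; HB101: 2.
Smallest is DH5a with 1 mismatch.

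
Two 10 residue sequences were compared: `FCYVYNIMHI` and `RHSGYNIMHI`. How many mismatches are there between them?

4

The sequences differ at positions 1, 2, 3, 4 (1-based) — 4 in total.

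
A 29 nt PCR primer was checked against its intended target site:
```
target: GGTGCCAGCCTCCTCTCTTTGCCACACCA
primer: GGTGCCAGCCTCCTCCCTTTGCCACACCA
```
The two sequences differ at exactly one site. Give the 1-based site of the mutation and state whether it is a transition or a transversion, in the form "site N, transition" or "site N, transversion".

The sequences differ only at site 16: T→C (pyrimidine→pyrimidine), a transition.

site 16, transition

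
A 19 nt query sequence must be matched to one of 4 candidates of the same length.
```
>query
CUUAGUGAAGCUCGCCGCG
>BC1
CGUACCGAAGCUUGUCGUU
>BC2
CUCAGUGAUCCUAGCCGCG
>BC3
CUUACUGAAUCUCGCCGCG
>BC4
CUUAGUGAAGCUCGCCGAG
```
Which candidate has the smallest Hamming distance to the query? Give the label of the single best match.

BC1 differs at 7 positions; BC2 differs at 4 positions; BC3 differs at 2 positions; BC4 differs at 1 position. The closest is BC4.

BC4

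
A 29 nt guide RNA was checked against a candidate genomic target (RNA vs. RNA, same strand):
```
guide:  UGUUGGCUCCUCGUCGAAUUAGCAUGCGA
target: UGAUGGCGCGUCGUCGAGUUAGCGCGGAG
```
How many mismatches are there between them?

9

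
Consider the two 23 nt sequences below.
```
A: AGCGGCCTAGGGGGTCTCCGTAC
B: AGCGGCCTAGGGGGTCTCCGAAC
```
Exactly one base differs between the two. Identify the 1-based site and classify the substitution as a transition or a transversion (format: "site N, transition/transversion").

site 21, transversion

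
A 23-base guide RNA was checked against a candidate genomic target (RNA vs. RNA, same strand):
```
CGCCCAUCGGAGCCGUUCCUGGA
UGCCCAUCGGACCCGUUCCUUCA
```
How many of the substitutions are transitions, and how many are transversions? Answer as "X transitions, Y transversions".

1 transition, 3 transversions

Transitions (purine↔purine or pyrimidine↔pyrimidine): 1 C→U.
Transversions (purine↔pyrimidine): 12 G→C, 21 G→U, 22 G→C.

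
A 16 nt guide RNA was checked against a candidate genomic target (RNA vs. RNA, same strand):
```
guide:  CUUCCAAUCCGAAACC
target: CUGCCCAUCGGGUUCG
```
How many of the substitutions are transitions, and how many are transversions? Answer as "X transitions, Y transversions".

1 transition, 6 transversions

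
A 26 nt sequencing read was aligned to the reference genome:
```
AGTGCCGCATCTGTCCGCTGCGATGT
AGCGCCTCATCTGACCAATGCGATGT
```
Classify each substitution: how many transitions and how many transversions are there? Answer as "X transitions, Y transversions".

2 transitions, 3 transversions

Transitions (purine↔purine or pyrimidine↔pyrimidine): 3 T→C, 17 G→A.
Transversions (purine↔pyrimidine): 7 G→T, 14 T→A, 18 C→A.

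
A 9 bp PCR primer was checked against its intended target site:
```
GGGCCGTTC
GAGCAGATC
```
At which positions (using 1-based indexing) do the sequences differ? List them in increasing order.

2, 5, 7

Scanning 1-based: 2: G/A; 5: C/A; 7: T/A.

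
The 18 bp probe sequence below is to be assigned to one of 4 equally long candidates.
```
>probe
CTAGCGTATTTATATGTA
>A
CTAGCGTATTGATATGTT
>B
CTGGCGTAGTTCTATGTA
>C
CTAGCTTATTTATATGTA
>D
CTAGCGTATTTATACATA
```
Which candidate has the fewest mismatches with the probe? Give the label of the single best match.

C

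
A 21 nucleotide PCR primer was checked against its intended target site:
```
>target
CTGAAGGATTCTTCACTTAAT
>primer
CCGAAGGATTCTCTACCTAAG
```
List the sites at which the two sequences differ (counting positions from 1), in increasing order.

Differences at site 2 (T→C), site 13 (T→C), site 14 (C→T), site 17 (T→C), site 21 (T→G).

2, 13, 14, 17, 21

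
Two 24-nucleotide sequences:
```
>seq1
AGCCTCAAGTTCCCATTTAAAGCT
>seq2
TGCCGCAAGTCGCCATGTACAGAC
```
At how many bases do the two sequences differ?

8

The sequences differ at bases 1, 5, 11, 12, 17, 20, 23, 24 (1-based) — 8 in total.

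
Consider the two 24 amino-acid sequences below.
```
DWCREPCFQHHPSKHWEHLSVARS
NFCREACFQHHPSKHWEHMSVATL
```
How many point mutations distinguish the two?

Comparing position by position, 6 residues differ: 1 (D/N), 2 (W/F), 6 (P/A), 19 (L/M), 23 (R/T), 24 (S/L).

6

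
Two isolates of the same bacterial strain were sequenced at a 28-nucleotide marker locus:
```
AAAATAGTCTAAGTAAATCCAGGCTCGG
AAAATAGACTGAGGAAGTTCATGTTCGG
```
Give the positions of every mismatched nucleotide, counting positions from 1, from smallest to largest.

Differences at position 8 (T→A), position 11 (A→G), position 14 (T→G), position 17 (A→G), position 19 (C→T), position 22 (G→T), position 24 (C→T).

8, 11, 14, 17, 19, 22, 24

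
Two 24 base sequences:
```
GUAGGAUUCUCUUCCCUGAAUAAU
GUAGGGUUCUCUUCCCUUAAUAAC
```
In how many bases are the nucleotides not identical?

Mismatches (1-based): base 6: A→G; base 18: G→U; base 24: U→C.

3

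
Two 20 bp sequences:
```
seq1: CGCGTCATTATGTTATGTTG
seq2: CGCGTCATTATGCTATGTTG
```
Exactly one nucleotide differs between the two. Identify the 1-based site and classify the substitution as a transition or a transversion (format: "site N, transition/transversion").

The sequences differ only at site 13: T→C (pyrimidine→pyrimidine), a transition.

site 13, transition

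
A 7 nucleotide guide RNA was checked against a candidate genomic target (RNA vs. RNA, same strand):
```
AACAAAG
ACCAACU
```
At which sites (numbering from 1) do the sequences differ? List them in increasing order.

2, 6, 7

Scanning 1-based: 2: A/C; 6: A/C; 7: G/U.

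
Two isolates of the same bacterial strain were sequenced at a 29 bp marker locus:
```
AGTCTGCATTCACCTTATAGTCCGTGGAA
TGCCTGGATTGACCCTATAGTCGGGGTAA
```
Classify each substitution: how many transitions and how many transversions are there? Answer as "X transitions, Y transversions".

2 transitions, 6 transversions

Transitions (purine↔purine or pyrimidine↔pyrimidine): 3 T→C, 15 T→C.
Transversions (purine↔pyrimidine): 1 A→T, 7 C→G, 11 C→G, 23 C→G, 25 T→G, 27 G→T.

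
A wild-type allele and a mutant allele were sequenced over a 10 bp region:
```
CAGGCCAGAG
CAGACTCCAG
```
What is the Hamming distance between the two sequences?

4

Comparing position by position, 4 sites differ: 4 (G/A), 6 (C/T), 7 (A/C), 8 (G/C).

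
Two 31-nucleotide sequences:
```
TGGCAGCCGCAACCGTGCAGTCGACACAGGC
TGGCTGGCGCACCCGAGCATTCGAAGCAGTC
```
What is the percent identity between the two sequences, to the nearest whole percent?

74%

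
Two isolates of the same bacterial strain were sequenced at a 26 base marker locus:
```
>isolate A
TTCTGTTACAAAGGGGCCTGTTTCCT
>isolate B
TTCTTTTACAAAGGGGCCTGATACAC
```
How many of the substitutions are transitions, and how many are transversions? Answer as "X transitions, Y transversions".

1 transition, 4 transversions

Mismatches (1-based):
site 5: G→T (purine→pyrimidine, transversion)
site 21: T→A (pyrimidine→purine, transversion)
site 23: T→A (pyrimidine→purine, transversion)
site 25: C→A (pyrimidine→purine, transversion)
site 26: T→C (pyrimidine→pyrimidine, transition)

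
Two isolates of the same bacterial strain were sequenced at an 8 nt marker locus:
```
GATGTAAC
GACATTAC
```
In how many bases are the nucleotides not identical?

Mismatches (1-based): base 3: T→C; base 4: G→A; base 6: A→T.

3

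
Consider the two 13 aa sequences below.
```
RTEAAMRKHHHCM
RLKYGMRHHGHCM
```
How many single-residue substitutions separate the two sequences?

6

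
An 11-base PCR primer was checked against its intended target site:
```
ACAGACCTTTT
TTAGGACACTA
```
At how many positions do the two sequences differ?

The sequences differ at positions 1, 2, 5, 6, 8, 9, 11 (1-based) — 7 in total.

7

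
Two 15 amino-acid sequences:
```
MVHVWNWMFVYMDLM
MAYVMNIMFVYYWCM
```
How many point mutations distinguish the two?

Comparing position by position, 7 positions differ: 2 (V/A), 3 (H/Y), 5 (W/M), 7 (W/I), 12 (M/Y), 13 (D/W), 14 (L/C).

7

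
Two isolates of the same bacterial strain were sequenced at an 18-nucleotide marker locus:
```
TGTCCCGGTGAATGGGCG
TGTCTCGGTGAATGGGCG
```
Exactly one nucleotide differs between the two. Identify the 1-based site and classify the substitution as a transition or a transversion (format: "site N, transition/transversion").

site 5, transition

The sequences differ only at site 5: C→T (pyrimidine→pyrimidine), a transition.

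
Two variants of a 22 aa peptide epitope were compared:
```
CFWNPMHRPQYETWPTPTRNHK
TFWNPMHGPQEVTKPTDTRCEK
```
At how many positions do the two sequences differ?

Comparing position by position, 8 positions differ: 1 (C/T), 8 (R/G), 11 (Y/E), 12 (E/V), 14 (W/K), 17 (P/D), 20 (N/C), 21 (H/E).

8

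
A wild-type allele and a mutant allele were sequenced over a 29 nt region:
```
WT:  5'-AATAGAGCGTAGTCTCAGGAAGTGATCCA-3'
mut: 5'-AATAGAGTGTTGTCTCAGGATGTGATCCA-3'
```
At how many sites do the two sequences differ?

3

The sequences differ at sites 8, 11, 21 (1-based) — 3 in total.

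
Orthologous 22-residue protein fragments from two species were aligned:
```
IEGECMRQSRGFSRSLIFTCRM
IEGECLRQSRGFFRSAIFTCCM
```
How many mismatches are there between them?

4

The sequences differ at positions 6, 13, 16, 21 (1-based) — 4 in total.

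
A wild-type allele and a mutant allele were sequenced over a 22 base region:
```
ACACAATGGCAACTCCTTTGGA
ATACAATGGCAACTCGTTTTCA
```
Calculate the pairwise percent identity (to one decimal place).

4 positions differ (2, 16, 20, 21), so 18 of 22 match: 18/22 = 81.82%.

81.8%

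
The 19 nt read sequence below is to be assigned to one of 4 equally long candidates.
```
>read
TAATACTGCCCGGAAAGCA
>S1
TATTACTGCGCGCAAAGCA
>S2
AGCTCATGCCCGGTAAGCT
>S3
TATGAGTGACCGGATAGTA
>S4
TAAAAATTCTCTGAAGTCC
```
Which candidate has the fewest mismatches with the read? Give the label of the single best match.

S1

Hamming distances to read — S1: 3; S2: 7; S3: 6; S4: 8.
Smallest is S1 with 3 mismatches.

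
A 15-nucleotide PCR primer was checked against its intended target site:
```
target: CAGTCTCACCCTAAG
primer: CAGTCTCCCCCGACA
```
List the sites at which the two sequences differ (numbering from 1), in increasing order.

8, 12, 14, 15

Differences at site 8 (A→C), site 12 (T→G), site 14 (A→C), site 15 (G→A).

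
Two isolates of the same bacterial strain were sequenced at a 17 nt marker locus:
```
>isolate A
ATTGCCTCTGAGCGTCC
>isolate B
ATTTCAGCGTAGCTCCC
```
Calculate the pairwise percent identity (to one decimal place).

7 positions differ (4, 6, 7, 9, 10, 14, 15), so 10 of 17 match: 10/17 = 58.82%.

58.8%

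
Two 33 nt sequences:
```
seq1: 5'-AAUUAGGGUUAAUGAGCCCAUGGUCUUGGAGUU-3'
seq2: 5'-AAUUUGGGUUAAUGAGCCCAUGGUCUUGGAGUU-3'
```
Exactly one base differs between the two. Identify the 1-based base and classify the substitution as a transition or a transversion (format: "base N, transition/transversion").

base 5, transversion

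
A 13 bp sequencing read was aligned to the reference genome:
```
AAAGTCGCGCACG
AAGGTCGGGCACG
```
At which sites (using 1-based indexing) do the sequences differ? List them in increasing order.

3, 8

Scanning 1-based: 3: A/G; 8: C/G.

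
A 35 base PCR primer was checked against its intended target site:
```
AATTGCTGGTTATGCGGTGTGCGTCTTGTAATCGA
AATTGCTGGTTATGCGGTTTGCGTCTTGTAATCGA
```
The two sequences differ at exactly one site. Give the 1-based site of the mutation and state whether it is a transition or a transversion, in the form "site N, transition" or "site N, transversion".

site 19, transversion

Site 19 changes G→T. G is a purine and T is a pyrimidine, so this is a transversion.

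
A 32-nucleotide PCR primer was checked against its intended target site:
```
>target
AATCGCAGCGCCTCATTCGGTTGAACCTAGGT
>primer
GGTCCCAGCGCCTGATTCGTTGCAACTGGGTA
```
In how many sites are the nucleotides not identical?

Comparing position by position, 12 sites differ: 1 (A/G), 2 (A/G), 5 (G/C), 14 (C/G), 20 (G/T), 22 (T/G), 23 (G/C), 27 (C/T), 28 (T/G), 29 (A/G), 31 (G/T), 32 (T/A).

12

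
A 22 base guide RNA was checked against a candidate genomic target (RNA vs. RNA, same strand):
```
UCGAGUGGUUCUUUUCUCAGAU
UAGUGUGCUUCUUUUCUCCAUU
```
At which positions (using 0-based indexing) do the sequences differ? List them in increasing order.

1, 3, 7, 18, 19, 20

Differences at position 1 (C→A), position 3 (A→U), position 7 (G→C), position 18 (A→C), position 19 (G→A), position 20 (A→U).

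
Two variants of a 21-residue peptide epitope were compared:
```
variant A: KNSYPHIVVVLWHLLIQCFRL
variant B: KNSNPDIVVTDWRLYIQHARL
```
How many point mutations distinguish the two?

Comparing position by position, 8 residues differ: 4 (Y/N), 6 (H/D), 10 (V/T), 11 (L/D), 13 (H/R), 15 (L/Y), 18 (C/H), 19 (F/A).

8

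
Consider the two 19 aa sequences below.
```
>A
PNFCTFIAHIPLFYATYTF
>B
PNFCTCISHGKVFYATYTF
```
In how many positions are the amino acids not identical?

5

Mismatches (1-based): position 6: F→C; position 8: A→S; position 10: I→G; position 11: P→K; position 12: L→V.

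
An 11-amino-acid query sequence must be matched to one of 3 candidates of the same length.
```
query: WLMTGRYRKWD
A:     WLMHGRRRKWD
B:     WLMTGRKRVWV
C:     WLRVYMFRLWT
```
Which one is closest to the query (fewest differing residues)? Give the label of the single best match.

A

Hamming distances to query — A: 2; B: 3; C: 7.
Smallest is A with 2 mismatches.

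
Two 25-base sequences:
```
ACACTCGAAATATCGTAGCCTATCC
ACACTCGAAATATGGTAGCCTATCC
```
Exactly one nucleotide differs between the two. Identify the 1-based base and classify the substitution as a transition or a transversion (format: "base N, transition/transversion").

base 14, transversion

The sequences differ only at base 14: C→G (pyrimidine→purine), a transversion.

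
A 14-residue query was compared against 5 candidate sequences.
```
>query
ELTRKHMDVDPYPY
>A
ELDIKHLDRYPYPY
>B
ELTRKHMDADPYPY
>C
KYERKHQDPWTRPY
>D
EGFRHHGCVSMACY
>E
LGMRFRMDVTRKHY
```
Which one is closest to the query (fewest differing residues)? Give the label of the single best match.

B

Hamming distances to query — A: 5; B: 1; C: 8; D: 9; E: 9.
Smallest is B with 1 mismatch.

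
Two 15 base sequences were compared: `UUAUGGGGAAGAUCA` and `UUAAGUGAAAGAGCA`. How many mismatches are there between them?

Comparing position by position, 4 bases differ: 4 (U/A), 6 (G/U), 8 (G/A), 13 (U/G).

4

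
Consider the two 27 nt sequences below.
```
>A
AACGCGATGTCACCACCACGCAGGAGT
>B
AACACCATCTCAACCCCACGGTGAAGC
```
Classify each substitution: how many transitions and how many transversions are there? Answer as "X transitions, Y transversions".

3 transitions, 6 transversions

Mismatches (1-based):
site 4: G→A (purine→purine, transition)
site 6: G→C (purine→pyrimidine, transversion)
site 9: G→C (purine→pyrimidine, transversion)
site 13: C→A (pyrimidine→purine, transversion)
site 15: A→C (purine→pyrimidine, transversion)
site 21: C→G (pyrimidine→purine, transversion)
site 22: A→T (purine→pyrimidine, transversion)
site 24: G→A (purine→purine, transition)
site 27: T→C (pyrimidine→pyrimidine, transition)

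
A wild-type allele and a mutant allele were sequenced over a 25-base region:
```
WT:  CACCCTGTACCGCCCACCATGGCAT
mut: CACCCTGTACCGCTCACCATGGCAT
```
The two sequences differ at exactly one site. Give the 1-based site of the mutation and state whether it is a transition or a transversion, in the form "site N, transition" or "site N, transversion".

site 14, transition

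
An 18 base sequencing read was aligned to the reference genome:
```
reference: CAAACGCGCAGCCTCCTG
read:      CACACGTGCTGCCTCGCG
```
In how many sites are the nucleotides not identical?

Comparing position by position, 5 sites differ: 3 (A/C), 7 (C/T), 10 (A/T), 16 (C/G), 17 (T/C).

5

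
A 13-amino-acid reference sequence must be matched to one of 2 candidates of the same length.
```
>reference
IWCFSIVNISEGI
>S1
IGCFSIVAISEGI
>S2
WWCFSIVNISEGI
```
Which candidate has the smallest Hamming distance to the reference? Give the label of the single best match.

S2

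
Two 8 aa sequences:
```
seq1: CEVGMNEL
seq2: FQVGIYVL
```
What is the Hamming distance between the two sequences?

Comparing position by position, 5 residues differ: 1 (C/F), 2 (E/Q), 5 (M/I), 6 (N/Y), 7 (E/V).

5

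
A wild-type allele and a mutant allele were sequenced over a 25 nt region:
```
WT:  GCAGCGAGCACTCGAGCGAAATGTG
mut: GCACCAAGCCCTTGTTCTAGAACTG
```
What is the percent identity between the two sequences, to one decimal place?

60.0%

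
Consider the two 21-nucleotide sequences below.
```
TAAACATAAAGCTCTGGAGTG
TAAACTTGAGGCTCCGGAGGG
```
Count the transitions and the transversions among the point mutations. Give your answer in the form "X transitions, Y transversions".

Transitions (purine↔purine or pyrimidine↔pyrimidine): 8 A→G, 10 A→G, 15 T→C.
Transversions (purine↔pyrimidine): 6 A→T, 20 T→G.

3 transitions, 2 transversions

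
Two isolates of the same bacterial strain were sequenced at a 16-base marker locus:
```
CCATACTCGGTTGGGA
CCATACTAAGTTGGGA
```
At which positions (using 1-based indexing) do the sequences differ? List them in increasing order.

Scanning 1-based: 8: C/A; 9: G/A.

8, 9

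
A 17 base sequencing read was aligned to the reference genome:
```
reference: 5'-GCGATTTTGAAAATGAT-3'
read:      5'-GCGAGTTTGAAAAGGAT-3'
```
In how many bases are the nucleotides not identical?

2

Mismatches (1-based): base 5: T→G; base 14: T→G.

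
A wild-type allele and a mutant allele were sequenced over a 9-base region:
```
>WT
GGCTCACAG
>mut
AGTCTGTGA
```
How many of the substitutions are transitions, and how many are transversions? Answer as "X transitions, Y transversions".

Mismatches (1-based):
base 1: G→A (purine→purine, transition)
base 3: C→T (pyrimidine→pyrimidine, transition)
base 4: T→C (pyrimidine→pyrimidine, transition)
base 5: C→T (pyrimidine→pyrimidine, transition)
base 6: A→G (purine→purine, transition)
base 7: C→T (pyrimidine→pyrimidine, transition)
base 8: A→G (purine→purine, transition)
base 9: G→A (purine→purine, transition)

8 transitions, 0 transversions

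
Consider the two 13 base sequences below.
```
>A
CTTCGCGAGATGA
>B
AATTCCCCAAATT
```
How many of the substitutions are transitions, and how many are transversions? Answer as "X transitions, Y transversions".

Transitions (purine↔purine or pyrimidine↔pyrimidine): 4 C→T, 9 G→A.
Transversions (purine↔pyrimidine): 1 C→A, 2 T→A, 5 G→C, 7 G→C, 8 A→C, 11 T→A, 12 G→T, 13 A→T.

2 transitions, 8 transversions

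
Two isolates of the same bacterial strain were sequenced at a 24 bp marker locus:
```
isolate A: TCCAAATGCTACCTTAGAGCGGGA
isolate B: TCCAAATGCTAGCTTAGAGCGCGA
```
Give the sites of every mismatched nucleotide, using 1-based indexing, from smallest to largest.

Differences at site 12 (C→G), site 22 (G→C).

12, 22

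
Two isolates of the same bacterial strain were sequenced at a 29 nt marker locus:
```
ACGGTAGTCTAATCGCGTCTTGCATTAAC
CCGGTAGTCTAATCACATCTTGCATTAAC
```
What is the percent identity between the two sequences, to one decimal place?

Mismatches at positions 1, 15, 17 (1-based): 3 of 29.
Identical positions: 26/29 = 89.66% → 89.7%.

89.7%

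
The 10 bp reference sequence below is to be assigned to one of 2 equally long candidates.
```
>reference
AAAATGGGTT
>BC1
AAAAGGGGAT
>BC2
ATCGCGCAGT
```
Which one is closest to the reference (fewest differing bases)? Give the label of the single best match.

BC1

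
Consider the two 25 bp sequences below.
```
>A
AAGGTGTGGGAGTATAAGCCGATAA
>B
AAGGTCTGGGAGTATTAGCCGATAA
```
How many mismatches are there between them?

The sequences differ at sites 6, 16 (1-based) — 2 in total.

2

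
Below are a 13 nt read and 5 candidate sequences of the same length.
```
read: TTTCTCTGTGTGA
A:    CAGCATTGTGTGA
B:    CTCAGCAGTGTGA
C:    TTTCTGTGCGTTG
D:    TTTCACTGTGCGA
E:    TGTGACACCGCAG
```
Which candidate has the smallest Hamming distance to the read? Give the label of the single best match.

D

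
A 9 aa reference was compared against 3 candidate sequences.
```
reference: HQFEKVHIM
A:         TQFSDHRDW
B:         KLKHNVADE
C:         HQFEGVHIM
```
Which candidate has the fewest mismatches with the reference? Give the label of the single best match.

Hamming distances to reference — A: 7; B: 8; C: 1.
Smallest is C with 1 mismatch.

C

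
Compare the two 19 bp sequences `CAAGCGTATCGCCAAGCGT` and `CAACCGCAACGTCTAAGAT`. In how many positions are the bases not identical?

Comparing position by position, 8 positions differ: 4 (G/C), 7 (T/C), 9 (T/A), 12 (C/T), 14 (A/T), 16 (G/A), 17 (C/G), 18 (G/A).

8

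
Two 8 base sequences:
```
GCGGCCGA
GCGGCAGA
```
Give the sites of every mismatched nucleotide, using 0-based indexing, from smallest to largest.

5

Scanning 0-based: 5: C/A.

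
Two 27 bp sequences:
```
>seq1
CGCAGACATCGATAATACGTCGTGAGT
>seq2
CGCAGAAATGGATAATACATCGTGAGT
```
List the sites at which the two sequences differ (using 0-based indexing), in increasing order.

6, 9, 18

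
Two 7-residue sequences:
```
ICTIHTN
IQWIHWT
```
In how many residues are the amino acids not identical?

4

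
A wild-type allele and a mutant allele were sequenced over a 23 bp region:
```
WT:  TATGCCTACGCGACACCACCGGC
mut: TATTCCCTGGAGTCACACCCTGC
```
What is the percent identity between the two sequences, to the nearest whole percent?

61%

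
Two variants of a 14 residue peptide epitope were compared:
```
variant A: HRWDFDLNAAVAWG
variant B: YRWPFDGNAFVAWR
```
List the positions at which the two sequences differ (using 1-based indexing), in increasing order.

1, 4, 7, 10, 14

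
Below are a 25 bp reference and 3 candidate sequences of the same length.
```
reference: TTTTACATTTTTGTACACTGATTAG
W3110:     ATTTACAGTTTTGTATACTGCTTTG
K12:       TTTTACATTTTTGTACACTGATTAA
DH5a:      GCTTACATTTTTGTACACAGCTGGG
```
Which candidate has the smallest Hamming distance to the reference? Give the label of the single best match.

K12

W3110 differs at 5 positions; K12 differs at 1 position; DH5a differs at 6 positions. The closest is K12.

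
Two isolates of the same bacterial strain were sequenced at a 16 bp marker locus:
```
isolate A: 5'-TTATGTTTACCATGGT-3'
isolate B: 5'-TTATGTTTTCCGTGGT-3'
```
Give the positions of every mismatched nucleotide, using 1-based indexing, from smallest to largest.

9, 12

Differences at position 9 (A→T), position 12 (A→G).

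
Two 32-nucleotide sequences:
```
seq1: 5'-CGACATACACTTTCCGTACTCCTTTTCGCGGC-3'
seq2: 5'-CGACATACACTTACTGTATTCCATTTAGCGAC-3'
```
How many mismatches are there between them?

Comparing position by position, 6 positions differ: 13 (T/A), 15 (C/T), 19 (C/T), 23 (T/A), 27 (C/A), 31 (G/A).

6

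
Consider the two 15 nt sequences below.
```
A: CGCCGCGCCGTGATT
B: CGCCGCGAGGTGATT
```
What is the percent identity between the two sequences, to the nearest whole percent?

87%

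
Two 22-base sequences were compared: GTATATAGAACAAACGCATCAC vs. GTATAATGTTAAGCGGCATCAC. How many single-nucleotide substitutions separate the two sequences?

Comparing position by position, 8 bases differ: 6 (T/A), 7 (A/T), 9 (A/T), 10 (A/T), 11 (C/A), 13 (A/G), 14 (A/C), 15 (C/G).

8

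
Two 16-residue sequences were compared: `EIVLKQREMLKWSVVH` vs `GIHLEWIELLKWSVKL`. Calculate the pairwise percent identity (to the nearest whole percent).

8 positions differ (1, 3, 5, 6, 7, 9, 15, 16), so 8 of 16 match: 8/16 = 50%.

50%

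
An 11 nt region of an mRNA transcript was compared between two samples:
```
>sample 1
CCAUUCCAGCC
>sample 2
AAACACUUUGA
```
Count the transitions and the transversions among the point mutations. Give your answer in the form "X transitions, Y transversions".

Mismatches (1-based):
base 1: C→A (pyrimidine→purine, transversion)
base 2: C→A (pyrimidine→purine, transversion)
base 4: U→C (pyrimidine→pyrimidine, transition)
base 5: U→A (pyrimidine→purine, transversion)
base 7: C→U (pyrimidine→pyrimidine, transition)
base 8: A→U (purine→pyrimidine, transversion)
base 9: G→U (purine→pyrimidine, transversion)
base 10: C→G (pyrimidine→purine, transversion)
base 11: C→A (pyrimidine→purine, transversion)

2 transitions, 7 transversions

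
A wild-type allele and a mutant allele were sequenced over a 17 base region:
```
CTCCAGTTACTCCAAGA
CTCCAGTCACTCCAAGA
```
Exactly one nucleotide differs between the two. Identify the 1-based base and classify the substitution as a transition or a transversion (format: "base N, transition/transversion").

Base 8 changes T→C. T is a pyrimidine and C is a pyrimidine, so this is a transition.

base 8, transition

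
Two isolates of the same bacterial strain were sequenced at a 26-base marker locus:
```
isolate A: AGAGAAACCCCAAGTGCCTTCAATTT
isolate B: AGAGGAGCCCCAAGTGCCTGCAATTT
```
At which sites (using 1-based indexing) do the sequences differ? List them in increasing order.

Differences at site 5 (A→G), site 7 (A→G), site 20 (T→G).

5, 7, 20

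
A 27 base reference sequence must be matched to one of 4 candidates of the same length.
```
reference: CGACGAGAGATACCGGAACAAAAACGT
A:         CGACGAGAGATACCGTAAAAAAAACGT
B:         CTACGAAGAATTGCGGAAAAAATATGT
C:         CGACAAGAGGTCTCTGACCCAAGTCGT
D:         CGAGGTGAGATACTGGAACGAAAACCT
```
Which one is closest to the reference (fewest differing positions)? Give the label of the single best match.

A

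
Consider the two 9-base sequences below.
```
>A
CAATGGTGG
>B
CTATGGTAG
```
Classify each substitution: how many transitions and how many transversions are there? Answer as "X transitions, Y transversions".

1 transition, 1 transversion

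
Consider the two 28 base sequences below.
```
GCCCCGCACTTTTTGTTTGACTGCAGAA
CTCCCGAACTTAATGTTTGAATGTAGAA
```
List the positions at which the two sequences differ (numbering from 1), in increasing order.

Differences at position 1 (G→C), position 2 (C→T), position 7 (C→A), position 12 (T→A), position 13 (T→A), position 21 (C→A), position 24 (C→T).

1, 2, 7, 12, 13, 21, 24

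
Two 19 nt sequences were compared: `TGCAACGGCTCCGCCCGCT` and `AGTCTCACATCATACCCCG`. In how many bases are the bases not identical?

Comparing position by position, 12 bases differ: 1 (T/A), 3 (C/T), 4 (A/C), 5 (A/T), 7 (G/A), 8 (G/C), 9 (C/A), 12 (C/A), 13 (G/T), 14 (C/A), 17 (G/C), 19 (T/G).

12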